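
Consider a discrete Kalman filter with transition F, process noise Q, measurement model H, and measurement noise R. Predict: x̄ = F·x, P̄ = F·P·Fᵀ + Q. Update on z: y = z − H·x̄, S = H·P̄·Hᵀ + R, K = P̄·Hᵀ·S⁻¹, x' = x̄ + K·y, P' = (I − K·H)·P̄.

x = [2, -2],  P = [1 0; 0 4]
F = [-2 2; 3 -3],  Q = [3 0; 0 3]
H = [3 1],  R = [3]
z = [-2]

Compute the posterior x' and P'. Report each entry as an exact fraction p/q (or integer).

x̄ = F·x = [-8, 12]
P̄ = F·P·Fᵀ + Q = [23 -30; -30 48]
y = z − H·x̄ = [10]
S = H·P̄·Hᵀ + R = [78]
K = P̄·Hᵀ·S⁻¹ = [1/2; -7/13]
x' = x̄ + K·y = [-3, 86/13]
P' = (I − K·H)·P̄ = [7/2 -9; -9 330/13]

x' = [-3, 86/13]
P' = [7/2 -9; -9 330/13]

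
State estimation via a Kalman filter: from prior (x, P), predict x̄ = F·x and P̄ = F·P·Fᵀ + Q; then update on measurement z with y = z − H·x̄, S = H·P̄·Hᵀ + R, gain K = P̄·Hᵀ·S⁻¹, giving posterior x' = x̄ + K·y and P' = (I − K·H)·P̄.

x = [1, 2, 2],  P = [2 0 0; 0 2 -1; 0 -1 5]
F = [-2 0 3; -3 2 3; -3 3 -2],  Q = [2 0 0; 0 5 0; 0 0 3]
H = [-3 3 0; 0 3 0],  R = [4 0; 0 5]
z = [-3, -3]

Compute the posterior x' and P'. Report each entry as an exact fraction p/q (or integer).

x̄ = F·x = [4, 7, -1]
P̄ = F·P·Fᵀ + Q = [55 51 -27; 51 64 -5; -27 -5 71]
y = z − H·x̄ = [-12, -24]
S = H·P̄·Hᵀ + R = [157 117; 117 581]
K = P̄·Hᵀ·S⁻¹ = [-24873/77528 25425/77528; 195/77528 25581/77528; 40101/77528 -10077/77528]
x' = x̄ + K·y = [-403/19382, -18397/19382, -79223/19382]
P' = (I − K·H)·P̄ = [75539/77528 42375/77528 -70263/77528; 42375/77528 42635/77528 -16795/77528; -70263/77528 -16795/77528 2706667/77528]

x' = [-403/19382, -18397/19382, -79223/19382]
P' = [75539/77528 42375/77528 -70263/77528; 42375/77528 42635/77528 -16795/77528; -70263/77528 -16795/77528 2706667/77528]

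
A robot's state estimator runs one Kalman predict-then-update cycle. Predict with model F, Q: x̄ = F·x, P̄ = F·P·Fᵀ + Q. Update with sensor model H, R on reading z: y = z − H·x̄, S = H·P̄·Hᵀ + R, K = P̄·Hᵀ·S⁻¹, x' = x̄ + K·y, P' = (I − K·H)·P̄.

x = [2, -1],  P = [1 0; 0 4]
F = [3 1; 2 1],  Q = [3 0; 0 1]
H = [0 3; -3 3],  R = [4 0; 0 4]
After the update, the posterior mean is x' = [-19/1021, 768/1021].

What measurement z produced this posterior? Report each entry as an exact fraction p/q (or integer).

z = [2, 3]

x̄ = F·x = [5, 3]
P̄ = F·P·Fᵀ + Q = [16 10; 10 9]
S = H·P̄·Hᵀ + R = [85 -9; -9 49]
K = P̄·Hᵀ·S⁻¹ = [327/1021 -315/1021; 324/1021 -3/1021]
x' − x̄ = [-5124/1021, -2295/1021] = K·y
y = (KᵀK)⁻¹·Kᵀ·(x' − x̄) = [-7, 9]
z = y + H·x̄ = [-7, 9] + [9, -6] = [2, 3]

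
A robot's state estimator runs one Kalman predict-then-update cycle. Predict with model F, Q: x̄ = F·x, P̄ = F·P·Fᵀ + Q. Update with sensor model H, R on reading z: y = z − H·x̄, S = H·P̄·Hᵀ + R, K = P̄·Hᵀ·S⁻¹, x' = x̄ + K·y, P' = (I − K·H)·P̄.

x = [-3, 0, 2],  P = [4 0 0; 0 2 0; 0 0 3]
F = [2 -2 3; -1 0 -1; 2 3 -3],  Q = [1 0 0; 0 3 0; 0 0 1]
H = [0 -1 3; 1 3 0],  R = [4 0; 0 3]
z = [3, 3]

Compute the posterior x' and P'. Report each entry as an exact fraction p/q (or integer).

x' = [-86520/19009, 44929/19009, 31692/19009]
P' = [879222/19009 -296304/19009 -101652/19009; -296304/19009 105615/19009 36069/19009; -101652/19009 36069/19009 20683/19009]

x̄ = F·x = [0, 1, -12]
P̄ = F·P·Fᵀ + Q = [52 -17 -23; -17 10 1; -23 1 62]
y = z − H·x̄ = [40, 0]
S = H·P̄·Hᵀ + R = [566 -73; -73 43]
K = P̄·Hᵀ·S⁻¹ = [-2163/19009 -3230/19009; 648/19009 6847/19009; 6495/19009 2185/19009]
x' = x̄ + K·y = [-86520/19009, 44929/19009, 31692/19009]
P' = (I − K·H)·P̄ = [879222/19009 -296304/19009 -101652/19009; -296304/19009 105615/19009 36069/19009; -101652/19009 36069/19009 20683/19009]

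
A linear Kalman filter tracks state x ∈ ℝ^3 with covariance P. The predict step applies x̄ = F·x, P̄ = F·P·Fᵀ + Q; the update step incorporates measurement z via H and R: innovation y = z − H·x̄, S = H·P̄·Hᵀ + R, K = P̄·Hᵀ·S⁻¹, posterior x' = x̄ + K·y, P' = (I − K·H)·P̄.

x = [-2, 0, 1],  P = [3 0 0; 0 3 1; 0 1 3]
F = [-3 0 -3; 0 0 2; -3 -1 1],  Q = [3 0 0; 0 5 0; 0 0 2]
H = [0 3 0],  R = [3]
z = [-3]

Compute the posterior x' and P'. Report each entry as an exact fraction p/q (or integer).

x' = [159/26, -49/52, 82/13]
P' = [498/13 -9/26 327/13; -9/26 17/52 1/13; 327/13 1/13 417/13]

x̄ = F·x = [3, 2, 7]
P̄ = F·P·Fᵀ + Q = [57 -18 21; -18 17 4; 21 4 33]
y = z − H·x̄ = [-9]
S = H·P̄·Hᵀ + R = [156]
K = P̄·Hᵀ·S⁻¹ = [-9/26; 17/52; 1/13]
x' = x̄ + K·y = [159/26, -49/52, 82/13]
P' = (I − K·H)·P̄ = [498/13 -9/26 327/13; -9/26 17/52 1/13; 327/13 1/13 417/13]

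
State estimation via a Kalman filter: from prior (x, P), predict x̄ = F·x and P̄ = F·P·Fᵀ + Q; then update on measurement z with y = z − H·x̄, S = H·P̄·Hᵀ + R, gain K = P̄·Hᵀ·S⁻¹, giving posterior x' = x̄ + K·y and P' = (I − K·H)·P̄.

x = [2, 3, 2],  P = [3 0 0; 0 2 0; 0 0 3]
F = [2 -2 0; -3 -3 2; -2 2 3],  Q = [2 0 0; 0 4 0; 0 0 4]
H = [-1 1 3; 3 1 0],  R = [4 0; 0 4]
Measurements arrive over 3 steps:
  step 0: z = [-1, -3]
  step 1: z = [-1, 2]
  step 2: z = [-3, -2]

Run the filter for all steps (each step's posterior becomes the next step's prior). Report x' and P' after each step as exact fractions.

step 0: x' = [394158/170969, -1733413/170969, 654710/170969], P' = [364230/170969 -939410/170969 417912/170969; -939410/170969 3029114/170969 -1273604/170969; 417912/170969 -1273604/170969 617464/170969]
step 1: x' = [-434702341/1851078929, 16320656456/5553236787, -7536415595/5553236787], P' = [1571287436/1851078929 -3056296216/1851078929 1401570308/1851078929; -3056296216/1851078929 34672555556/5553236787 -13428018152/5553236787; 1401570308/1851078929 -13428018152/5553236787 7730093120/5553236787]
step 2: x' = [8245998302379/62555086236005, -162120836339111/62555086236005, -770105696447/5686826021455], P' = [52861919560176/62555086236005 -103173790403404/62555086236005 4292279955412/5686826021455; -103173790403404/62555086236005 391221937125176/62555086236005 -13755935234128/5686826021455; 4292279955412/5686826021455 -13755935234128/5686826021455 7907684111504/5686826021455]

step 0: x̄ = F·x = [-2, -11, 8]
step 0: P̄ = F·P·Fᵀ + Q = [22 -6 -20; -6 61 24; -20 24 51]
step 0: y = z − H·x̄ = [-16, 14]
step 0: S = H·P̄·Hᵀ + R = [822 -125; -125 227]
step 0: K = P̄·Hᵀ·S⁻¹ = [-12476/170969 38320/170969; 36928/170969 52721/170969; 40219/170969 -4967/170969]
step 0: x' = x̄ + K·y = [394158/170969, -1733413/170969, 654710/170969]
step 0: P' = (I − K·H)·P̄ = [364230/170969 -939410/170969 417912/170969; -939410/170969 3029114/170969 -1273604/170969; 417912/170969 -1273604/170969 617464/170969]
step 1: x̄ = F·x = [4255142/170969, 5327185/170969, -2291012/170969]
step 1: P̄ = F·P·Fᵀ + Q = [21430594/170969 22755368/170969 -10939560/170969; 22755368/170969 27052752/170969 -11349356/170969; -10939560/170969 -11349356/170969 7031516/170969]
step 1: y = z − H·x̄ = [5630024/170969, -17750673/170969]
step 1: S = H·P̄·Hᵀ + R = [64481354/170969 -124232402/170969; -124232402/170969 357144182/170969]
step 1: K = P̄·Hᵀ·S⁻¹ = [-105718182/1851078929 59198789/264439847; 889347437/5553236787 255924629/793319541; 1389387571/5553236787 -29067335/793319541]
step 1: x' = x̄ + K·y = [-434702341/1851078929, 16320656456/5553236787, -7536415595/5553236787]
step 1: P' = (I − K·H)·P̄ = [1571287436/1851078929 -3056296216/1851078929 1401570308/1851078929; -3056296216/1851078929 34672555556/5553236787 -13428018152/5553236787; 1401570308/1851078929 -13428018152/5553236787 7730093120/5553236787]
step 2: x̄ = F·x = [-35249526958/5553236787, -60122479489/5553236787, 12640280173/5553236787]
step 2: P̄ = F·P·Fᵀ + Q = [242003254214/5553236787 250283075792/5553236787 -125100406184/5553236787; 250283075792/5553236787 353250771476/5553236787 -120892752020/5553236787; -125100406184/5553236787 -120892752020/5553236787 111087816956/5553236787]
step 2: y = z − H·x̄ = [-9902532783/1851078929, 154764586789/5553236787]
step 2: S = H·P̄·Hᵀ + R = [380645699614/1851078929 -453591583766/1851078929; -453591583766/1851078929 4055191461302/5553236787]
step 2: K = P̄·Hᵀ·S⁻¹ = [-3597617858746/62555086236005 13852992069281/62555086236005; 10112466200589/62555086236005 20425141478741/62555086236005; 1418709286243/5686826021455 -219773841973/5686826021455]
step 2: x' = x̄ + K·y = [8245998302379/62555086236005, -162120836339111/62555086236005, -770105696447/5686826021455]
step 2: P' = (I − K·H)·P̄ = [52861919560176/62555086236005 -103173790403404/62555086236005 4292279955412/5686826021455; -103173790403404/62555086236005 391221937125176/62555086236005 -13755935234128/5686826021455; 4292279955412/5686826021455 -13755935234128/5686826021455 7907684111504/5686826021455]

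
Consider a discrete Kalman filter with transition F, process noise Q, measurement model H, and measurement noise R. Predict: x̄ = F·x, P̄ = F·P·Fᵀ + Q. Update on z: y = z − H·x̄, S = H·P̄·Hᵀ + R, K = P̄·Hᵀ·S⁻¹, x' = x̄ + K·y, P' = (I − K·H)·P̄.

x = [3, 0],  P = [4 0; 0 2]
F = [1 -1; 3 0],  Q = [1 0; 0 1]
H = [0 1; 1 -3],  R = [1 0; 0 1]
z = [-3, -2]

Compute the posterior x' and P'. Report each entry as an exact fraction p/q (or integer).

x' = [-1129/421, -213/421]
P' = [1157/421 357/421; 357/421 152/421]

x̄ = F·x = [3, 9]
P̄ = F·P·Fᵀ + Q = [7 12; 12 37]
y = z − H·x̄ = [-12, 22]
S = H·P̄·Hᵀ + R = [38 -99; -99 269]
K = P̄·Hᵀ·S⁻¹ = [357/421 86/421; 152/421 -99/421]
x' = x̄ + K·y = [-1129/421, -213/421]
P' = (I − K·H)·P̄ = [1157/421 357/421; 357/421 152/421]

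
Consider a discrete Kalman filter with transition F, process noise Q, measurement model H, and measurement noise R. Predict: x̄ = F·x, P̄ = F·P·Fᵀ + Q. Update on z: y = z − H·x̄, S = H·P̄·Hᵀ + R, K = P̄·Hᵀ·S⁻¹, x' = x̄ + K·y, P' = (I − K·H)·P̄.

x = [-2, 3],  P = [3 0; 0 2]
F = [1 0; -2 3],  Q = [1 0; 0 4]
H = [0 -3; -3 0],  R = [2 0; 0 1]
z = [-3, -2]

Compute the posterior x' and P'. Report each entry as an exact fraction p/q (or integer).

x̄ = F·x = [-2, 13]
P̄ = F·P·Fᵀ + Q = [4 -6; -6 34]
y = z − H·x̄ = [36, -8]
S = H·P̄·Hᵀ + R = [308 -54; -54 37]
K = P̄·Hᵀ·S⁻¹ = [9/4240 -681/2120; -1401/4240 9/2120]
x' = x̄ + K·y = [137/212, 227/212]
P' = (I − K·H)·P̄ = [227/2120 -3/2120; -3/2120 467/2120]

x' = [137/212, 227/212]
P' = [227/2120 -3/2120; -3/2120 467/2120]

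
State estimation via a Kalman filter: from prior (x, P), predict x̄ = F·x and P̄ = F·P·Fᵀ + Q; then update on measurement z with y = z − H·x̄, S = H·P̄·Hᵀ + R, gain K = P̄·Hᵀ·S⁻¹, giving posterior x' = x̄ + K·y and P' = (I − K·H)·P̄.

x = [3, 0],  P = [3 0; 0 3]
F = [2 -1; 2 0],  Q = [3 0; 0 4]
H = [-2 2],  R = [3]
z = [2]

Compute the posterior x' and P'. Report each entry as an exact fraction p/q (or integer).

x̄ = F·x = [6, 6]
P̄ = F·P·Fᵀ + Q = [18 12; 12 16]
y = z − H·x̄ = [2]
S = H·P̄·Hᵀ + R = [43]
K = P̄·Hᵀ·S⁻¹ = [-12/43; 8/43]
x' = x̄ + K·y = [234/43, 274/43]
P' = (I − K·H)·P̄ = [630/43 612/43; 612/43 624/43]

x' = [234/43, 274/43]
P' = [630/43 612/43; 612/43 624/43]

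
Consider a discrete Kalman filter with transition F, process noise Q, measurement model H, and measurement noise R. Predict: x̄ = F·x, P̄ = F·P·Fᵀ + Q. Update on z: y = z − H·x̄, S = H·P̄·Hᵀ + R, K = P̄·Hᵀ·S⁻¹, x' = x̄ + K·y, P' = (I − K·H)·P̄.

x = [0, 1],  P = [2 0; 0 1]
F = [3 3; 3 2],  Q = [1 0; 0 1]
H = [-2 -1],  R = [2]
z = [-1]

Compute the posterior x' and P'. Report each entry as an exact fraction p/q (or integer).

x̄ = F·x = [3, 2]
P̄ = F·P·Fᵀ + Q = [28 24; 24 23]
y = z − H·x̄ = [7]
S = H·P̄·Hᵀ + R = [233]
K = P̄·Hᵀ·S⁻¹ = [-80/233; -71/233]
x' = x̄ + K·y = [139/233, -31/233]
P' = (I − K·H)·P̄ = [124/233 -88/233; -88/233 318/233]

x' = [139/233, -31/233]
P' = [124/233 -88/233; -88/233 318/233]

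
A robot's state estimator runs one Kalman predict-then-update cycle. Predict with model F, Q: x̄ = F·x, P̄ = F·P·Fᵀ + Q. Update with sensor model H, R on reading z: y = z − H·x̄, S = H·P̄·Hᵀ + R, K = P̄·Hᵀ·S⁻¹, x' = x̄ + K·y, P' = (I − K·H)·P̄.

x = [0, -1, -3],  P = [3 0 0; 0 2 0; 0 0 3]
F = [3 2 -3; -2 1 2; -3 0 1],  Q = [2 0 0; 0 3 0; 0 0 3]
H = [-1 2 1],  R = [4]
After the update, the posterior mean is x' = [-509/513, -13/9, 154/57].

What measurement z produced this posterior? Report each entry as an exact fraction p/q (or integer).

z = [1]

x̄ = F·x = [7, -7, -3]
P̄ = F·P·Fᵀ + Q = [64 -32 -36; -32 29 24; -36 24 33]
S = H·P̄·Hᵀ + R = [513]
K = P̄·Hᵀ·S⁻¹ = [-164/513; 2/9; 13/57]
x' − x̄ = [-4100/513, 50/9, 325/57] = K·y
y = (KᵀK)⁻¹·Kᵀ·(x' − x̄) = [25]
z = y + H·x̄ = [25] + [-24] = [1]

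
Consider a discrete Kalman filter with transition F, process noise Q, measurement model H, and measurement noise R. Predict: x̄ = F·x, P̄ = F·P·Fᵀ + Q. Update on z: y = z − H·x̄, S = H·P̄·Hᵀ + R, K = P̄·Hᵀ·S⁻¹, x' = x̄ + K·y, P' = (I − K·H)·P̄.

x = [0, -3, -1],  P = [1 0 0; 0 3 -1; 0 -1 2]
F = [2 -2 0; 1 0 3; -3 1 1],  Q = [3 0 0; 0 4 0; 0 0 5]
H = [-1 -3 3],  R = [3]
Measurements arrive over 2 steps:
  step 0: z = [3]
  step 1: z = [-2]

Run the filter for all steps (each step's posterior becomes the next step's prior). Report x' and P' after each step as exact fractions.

step 0: x' = [1032/245, -171/35, -614/245], P' = [3981/490 -243/70 -447/490; -243/70 109/10 671/70; -447/490 671/70 4609/490]
step 1: x' = [7028528/1003579, -7377396/1003579, -5736124/1003579], P' = [48786015/1003579 -61067964/1003579 -44975217/1003579; -61067964/1003579 83996644/1003579 63579486/1003579; -44975217/1003579 63579486/1003579 48804194/1003579]

step 0: x̄ = F·x = [6, -3, -4]
step 0: P̄ = F·P·Fᵀ + Q = [19 8 -10; 8 23 0; -10 0 17]
step 0: y = z − H·x̄ = [12]
step 0: S = H·P̄·Hᵀ + R = [490]
step 0: K = P̄·Hᵀ·S⁻¹ = [-73/490; -11/70; 61/490]
step 0: x' = x̄ + K·y = [1032/245, -171/35, -614/245]
step 0: P' = (I − K·H)·P̄ = [3981/490 -243/70 -447/490; -243/70 109/10 671/70; -447/490 671/70 4609/490]
step 1: x̄ = F·x = [4458/245, -162/49, -701/35]
step 1: P̄ = F·P·Fᵀ + Q = [26183/245 -1950/49 -4176/35; -1950/49 4474/49 255/7; -4176/35 255/7 1439/10]
step 1: y = z − H·x̄ = [16259/245]
step 1: S = H·P̄·Hᵀ + R = [1003579/490]
step 1: K = P̄·Hᵀ·S⁻¹ = [-169258/1003579; -61170/1003579; 216447/1003579]
step 1: x' = x̄ + K·y = [7028528/1003579, -7377396/1003579, -5736124/1003579]
step 1: P' = (I − K·H)·P̄ = [48786015/1003579 -61067964/1003579 -44975217/1003579; -61067964/1003579 83996644/1003579 63579486/1003579; -44975217/1003579 63579486/1003579 48804194/1003579]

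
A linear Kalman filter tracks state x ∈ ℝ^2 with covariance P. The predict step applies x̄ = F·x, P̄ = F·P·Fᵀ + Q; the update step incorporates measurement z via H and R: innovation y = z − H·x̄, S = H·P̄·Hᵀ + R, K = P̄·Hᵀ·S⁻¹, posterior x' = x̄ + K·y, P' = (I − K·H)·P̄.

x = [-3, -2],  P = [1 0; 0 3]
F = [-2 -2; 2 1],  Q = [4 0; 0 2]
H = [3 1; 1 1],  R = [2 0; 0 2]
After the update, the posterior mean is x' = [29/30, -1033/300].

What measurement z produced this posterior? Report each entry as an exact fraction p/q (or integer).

z = [-1, -2]

x̄ = F·x = [10, -8]
P̄ = F·P·Fᵀ + Q = [20 -10; -10 9]
S = H·P̄·Hᵀ + R = [131 29; 29 11]
K = P̄·Hᵀ·S⁻¹ = [13/30 -7/30; -101/300 239/300]
x' − x̄ = [-271/30, 1367/300] = K·y
y = (KᵀK)⁻¹·Kᵀ·(x' − x̄) = [-23, -4]
z = y + H·x̄ = [-23, -4] + [22, 2] = [-1, -2]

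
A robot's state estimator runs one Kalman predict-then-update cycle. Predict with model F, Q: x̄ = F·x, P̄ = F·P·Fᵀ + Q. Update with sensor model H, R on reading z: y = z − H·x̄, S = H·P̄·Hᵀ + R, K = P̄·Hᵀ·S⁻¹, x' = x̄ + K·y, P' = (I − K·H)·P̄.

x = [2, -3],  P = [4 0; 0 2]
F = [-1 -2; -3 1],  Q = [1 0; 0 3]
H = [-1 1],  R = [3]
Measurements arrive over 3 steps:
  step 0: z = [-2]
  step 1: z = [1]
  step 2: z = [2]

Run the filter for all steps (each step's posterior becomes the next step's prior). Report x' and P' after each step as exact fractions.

step 0: x' = [109/41, -6/41], P' = [508/41 493/41; 493/41 592/41]
step 1: x' = [-18175/1731, -17275/1731], P' = [100483/1731 94231/1731; 94231/1731 92803/1731]
step 2: x' = [91062/14813, 908693/118504], P' = [2268602/14813 2169845/14813; 2169845/14813 16908637/118504]

step 0: x̄ = F·x = [4, -9]
step 0: P̄ = F·P·Fᵀ + Q = [13 8; 8 41]
step 0: y = z − H·x̄ = [11]
step 0: S = H·P̄·Hᵀ + R = [41]
step 0: K = P̄·Hᵀ·S⁻¹ = [-5/41; 33/41]
step 0: x' = x̄ + K·y = [109/41, -6/41]
step 0: P' = (I − K·H)·P̄ = [508/41 493/41; 493/41 592/41]
step 1: x̄ = F·x = [-97/41, -333/41]
step 1: P̄ = F·P·Fᵀ + Q = [4889/41 2805/41; 2805/41 2329/41]
step 1: y = z − H·x̄ = [277/41]
step 1: S = H·P̄·Hᵀ + R = [1731/41]
step 1: K = P̄·Hᵀ·S⁻¹ = [-2084/1731; -476/1731]
step 1: x' = x̄ + K·y = [-18175/1731, -17275/1731]
step 1: P' = (I − K·H)·P̄ = [100483/1731 94231/1731; 94231/1731 92803/1731]
step 2: x̄ = F·x = [17575/577, 37250/1731]
step 2: P̄ = F·P·Fᵀ + Q = [283450/577 195666/577; 195666/577 436957/1731]
step 2: y = z − H·x̄ = [18937/1731]
step 2: S = H·P̄·Hᵀ + R = [118504/1731]
step 2: K = P̄·Hᵀ·S⁻¹ = [-32919/14813; -150041/118504]
step 2: x' = x̄ + K·y = [91062/14813, 908693/118504]
step 2: P' = (I − K·H)·P̄ = [2268602/14813 2169845/14813; 2169845/14813 16908637/118504]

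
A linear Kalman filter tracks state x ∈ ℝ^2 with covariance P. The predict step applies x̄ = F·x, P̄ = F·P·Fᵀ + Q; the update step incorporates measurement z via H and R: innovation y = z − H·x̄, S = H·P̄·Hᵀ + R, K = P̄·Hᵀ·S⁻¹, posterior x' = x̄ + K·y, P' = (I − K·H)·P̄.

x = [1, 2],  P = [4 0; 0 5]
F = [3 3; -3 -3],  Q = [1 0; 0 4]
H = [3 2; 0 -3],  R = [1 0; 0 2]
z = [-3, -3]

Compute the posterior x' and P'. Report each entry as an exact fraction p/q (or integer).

x' = [-27855/17054, 8430/8527]
P' = [7117/34108 -2535/17054; -2535/17054 1883/8527]

x̄ = F·x = [9, -9]
P̄ = F·P·Fᵀ + Q = [82 -81; -81 85]
y = z − H·x̄ = [-12, -30]
S = H·P̄·Hᵀ + R = [107 219; 219 767]
K = P̄·Hᵀ·S⁻¹ = [11211/34108 7605/34108; -73/17054 -5649/17054]
x' = x̄ + K·y = [-27855/17054, 8430/8527]
P' = (I − K·H)·P̄ = [7117/34108 -2535/17054; -2535/17054 1883/8527]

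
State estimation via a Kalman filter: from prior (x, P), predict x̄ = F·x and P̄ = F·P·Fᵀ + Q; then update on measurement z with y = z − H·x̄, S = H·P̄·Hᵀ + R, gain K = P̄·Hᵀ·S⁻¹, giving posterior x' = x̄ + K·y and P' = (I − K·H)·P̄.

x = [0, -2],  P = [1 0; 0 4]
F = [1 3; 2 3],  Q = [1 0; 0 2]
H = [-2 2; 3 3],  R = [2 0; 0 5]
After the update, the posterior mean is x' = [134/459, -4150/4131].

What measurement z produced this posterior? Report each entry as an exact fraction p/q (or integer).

z = [-3, -2]

x̄ = F·x = [-6, -6]
P̄ = F·P·Fᵀ + Q = [38 38; 38 42]
S = H·P̄·Hᵀ + R = [18 24; 24 1409]
K = P̄·Hᵀ·S⁻¹ = [-304/1377 76/459; 2756/12393 688/4131]
x' − x̄ = [2888/459, 20636/4131] = K·y
y = (KᵀK)⁻¹·Kᵀ·(x' − x̄) = [-3, 34]
z = y + H·x̄ = [-3, 34] + [0, -36] = [-3, -2]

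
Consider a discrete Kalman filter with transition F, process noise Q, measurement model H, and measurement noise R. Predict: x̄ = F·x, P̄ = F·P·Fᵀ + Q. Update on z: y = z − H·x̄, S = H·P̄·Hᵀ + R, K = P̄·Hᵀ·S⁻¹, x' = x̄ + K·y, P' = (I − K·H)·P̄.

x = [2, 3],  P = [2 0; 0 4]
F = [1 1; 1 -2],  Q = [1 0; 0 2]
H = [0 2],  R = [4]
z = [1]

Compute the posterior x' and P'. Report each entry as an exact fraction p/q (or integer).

x' = [26/7, 2/7]
P' = [37/7 -2/7; -2/7 20/21]

x̄ = F·x = [5, -4]
P̄ = F·P·Fᵀ + Q = [7 -6; -6 20]
y = z − H·x̄ = [9]
S = H·P̄·Hᵀ + R = [84]
K = P̄·Hᵀ·S⁻¹ = [-1/7; 10/21]
x' = x̄ + K·y = [26/7, 2/7]
P' = (I − K·H)·P̄ = [37/7 -2/7; -2/7 20/21]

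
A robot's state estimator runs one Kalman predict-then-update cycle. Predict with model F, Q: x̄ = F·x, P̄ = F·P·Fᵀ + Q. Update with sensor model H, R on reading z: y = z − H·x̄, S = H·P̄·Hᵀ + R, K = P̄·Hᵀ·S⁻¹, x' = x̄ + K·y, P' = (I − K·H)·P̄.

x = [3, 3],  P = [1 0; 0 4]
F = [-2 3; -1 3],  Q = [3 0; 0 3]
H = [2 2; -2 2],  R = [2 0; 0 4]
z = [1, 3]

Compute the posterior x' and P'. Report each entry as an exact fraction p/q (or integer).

x̄ = F·x = [3, 6]
P̄ = F·P·Fᵀ + Q = [43 38; 38 40]
y = z − H·x̄ = [-17, -3]
S = H·P̄·Hᵀ + R = [638 -12; -12 32]
K = P̄·Hᵀ·S⁻¹ = [633/2534 -1109/5068; 45/181 79/362]
x' = x̄ + K·y = [-2991/5068, 405/362]
P' = (I − K·H)·P̄ = [871/2534 -17/181; -17/181 62/181]

x' = [-2991/5068, 405/362]
P' = [871/2534 -17/181; -17/181 62/181]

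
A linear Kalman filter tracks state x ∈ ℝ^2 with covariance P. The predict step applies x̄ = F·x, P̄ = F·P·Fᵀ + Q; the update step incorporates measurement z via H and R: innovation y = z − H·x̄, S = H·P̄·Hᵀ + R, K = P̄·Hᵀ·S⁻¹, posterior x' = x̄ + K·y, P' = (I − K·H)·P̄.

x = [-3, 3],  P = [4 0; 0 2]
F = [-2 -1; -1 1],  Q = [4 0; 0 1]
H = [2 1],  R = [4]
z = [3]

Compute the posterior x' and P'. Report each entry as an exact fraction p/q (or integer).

x̄ = F·x = [3, 6]
P̄ = F·P·Fᵀ + Q = [22 6; 6 7]
y = z − H·x̄ = [-9]
S = H·P̄·Hᵀ + R = [123]
K = P̄·Hᵀ·S⁻¹ = [50/123; 19/123]
x' = x̄ + K·y = [-27/41, 189/41]
P' = (I − K·H)·P̄ = [206/123 -212/123; -212/123 500/123]

x' = [-27/41, 189/41]
P' = [206/123 -212/123; -212/123 500/123]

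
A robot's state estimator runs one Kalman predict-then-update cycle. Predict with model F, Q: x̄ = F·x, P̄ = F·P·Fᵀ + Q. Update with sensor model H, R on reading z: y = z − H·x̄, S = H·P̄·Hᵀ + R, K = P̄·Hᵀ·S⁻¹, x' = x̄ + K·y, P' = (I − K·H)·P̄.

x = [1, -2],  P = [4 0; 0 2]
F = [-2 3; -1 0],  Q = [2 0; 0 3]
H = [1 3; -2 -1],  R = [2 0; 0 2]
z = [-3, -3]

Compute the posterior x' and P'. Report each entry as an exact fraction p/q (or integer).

x̄ = F·x = [-8, -1]
P̄ = F·P·Fᵀ + Q = [36 8; 8 7]
y = z − H·x̄ = [8, -20]
S = H·P̄·Hᵀ + R = [149 -149; -149 185]
K = P̄·Hᵀ·S⁻¹ = [-205/1341 -5/9; 323/894 1/6]
x' = x̄ + K·y = [844/447, -215/149]
P' = (I − K·H)·P̄ = [976/1341 -154/447; -154/447 53/149]

x' = [844/447, -215/149]
P' = [976/1341 -154/447; -154/447 53/149]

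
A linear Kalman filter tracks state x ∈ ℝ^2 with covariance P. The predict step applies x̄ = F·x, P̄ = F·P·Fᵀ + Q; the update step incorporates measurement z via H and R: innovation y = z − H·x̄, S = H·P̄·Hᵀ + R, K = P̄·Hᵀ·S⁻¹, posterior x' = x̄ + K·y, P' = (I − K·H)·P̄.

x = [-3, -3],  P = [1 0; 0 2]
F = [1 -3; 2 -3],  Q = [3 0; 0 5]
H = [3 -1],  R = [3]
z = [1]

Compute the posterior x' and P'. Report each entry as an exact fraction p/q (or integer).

x' = [1/27, -23/18]
P' = [65/27 107/18; 107/18 203/12]

x̄ = F·x = [6, 3]
P̄ = F·P·Fᵀ + Q = [22 20; 20 27]
y = z − H·x̄ = [-14]
S = H·P̄·Hᵀ + R = [108]
K = P̄·Hᵀ·S⁻¹ = [23/54; 11/36]
x' = x̄ + K·y = [1/27, -23/18]
P' = (I − K·H)·P̄ = [65/27 107/18; 107/18 203/12]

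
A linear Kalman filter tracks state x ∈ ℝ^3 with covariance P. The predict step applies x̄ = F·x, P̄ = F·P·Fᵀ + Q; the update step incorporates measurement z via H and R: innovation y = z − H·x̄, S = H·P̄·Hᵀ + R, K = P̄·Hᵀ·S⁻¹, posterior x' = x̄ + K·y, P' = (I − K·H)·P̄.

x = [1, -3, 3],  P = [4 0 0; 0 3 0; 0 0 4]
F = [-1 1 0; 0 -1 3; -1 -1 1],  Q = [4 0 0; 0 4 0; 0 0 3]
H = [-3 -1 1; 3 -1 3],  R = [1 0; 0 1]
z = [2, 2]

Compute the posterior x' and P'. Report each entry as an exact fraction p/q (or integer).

x' = [-744/335, 3792/335, 445/67]
P' = [16677/15745 -94541/15745 -9525/3149; -94541/15745 573093/15745 56965/3149; -9525/3149 56965/3149 28698/3149]

x̄ = F·x = [-4, 12, 5]
P̄ = F·P·Fᵀ + Q = [11 -3 1; -3 43 15; 1 15 14]
y = z − H·x̄ = [-3, 11]
S = H·P̄·Hᵀ + R = [103 -80; -80 215]
K = P̄·Hᵀ·S⁻¹ = [-623/3149 1697/15745; -929/3149 -2241/15745; 308/3149 554/3149]
x' = x̄ + K·y = [-744/335, 3792/335, 445/67]
P' = (I − K·H)·P̄ = [16677/15745 -94541/15745 -9525/3149; -94541/15745 573093/15745 56965/3149; -9525/3149 56965/3149 28698/3149]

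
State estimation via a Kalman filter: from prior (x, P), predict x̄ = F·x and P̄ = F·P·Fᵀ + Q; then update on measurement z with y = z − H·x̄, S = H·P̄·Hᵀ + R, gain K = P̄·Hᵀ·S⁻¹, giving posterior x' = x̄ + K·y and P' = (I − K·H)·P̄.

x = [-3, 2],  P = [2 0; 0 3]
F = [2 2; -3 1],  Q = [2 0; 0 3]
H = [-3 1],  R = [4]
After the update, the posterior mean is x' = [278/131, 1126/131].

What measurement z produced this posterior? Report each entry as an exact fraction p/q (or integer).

z = [2]

x̄ = F·x = [-2, 11]
P̄ = F·P·Fᵀ + Q = [22 -6; -6 24]
S = H·P̄·Hᵀ + R = [262]
K = P̄·Hᵀ·S⁻¹ = [-36/131; 21/131]
x' − x̄ = [540/131, -315/131] = K·y
y = (KᵀK)⁻¹·Kᵀ·(x' − x̄) = [-15]
z = y + H·x̄ = [-15] + [17] = [2]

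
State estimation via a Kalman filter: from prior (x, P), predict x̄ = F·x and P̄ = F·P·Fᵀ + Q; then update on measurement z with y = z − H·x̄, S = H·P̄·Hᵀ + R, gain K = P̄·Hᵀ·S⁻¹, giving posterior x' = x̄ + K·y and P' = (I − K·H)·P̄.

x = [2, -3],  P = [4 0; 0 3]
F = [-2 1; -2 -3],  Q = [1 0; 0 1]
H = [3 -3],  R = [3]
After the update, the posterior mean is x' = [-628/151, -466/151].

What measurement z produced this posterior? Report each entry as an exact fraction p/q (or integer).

x̄ = F·x = [-7, 5]
P̄ = F·P·Fᵀ + Q = [20 7; 7 44]
S = H·P̄·Hᵀ + R = [453]
K = P̄·Hᵀ·S⁻¹ = [13/151; -37/151]
x' − x̄ = [429/151, -1221/151] = K·y
y = (KᵀK)⁻¹·Kᵀ·(x' − x̄) = [33]
z = y + H·x̄ = [33] + [-36] = [-3]

z = [-3]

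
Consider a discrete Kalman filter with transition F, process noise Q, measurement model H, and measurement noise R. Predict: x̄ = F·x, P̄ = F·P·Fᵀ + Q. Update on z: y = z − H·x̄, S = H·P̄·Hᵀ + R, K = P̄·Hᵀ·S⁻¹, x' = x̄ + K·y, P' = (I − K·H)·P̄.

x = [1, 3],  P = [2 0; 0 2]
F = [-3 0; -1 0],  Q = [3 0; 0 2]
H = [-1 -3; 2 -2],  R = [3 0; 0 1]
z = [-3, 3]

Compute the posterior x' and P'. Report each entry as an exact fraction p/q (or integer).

x̄ = F·x = [-3, -1]
P̄ = F·P·Fᵀ + Q = [21 6; 6 4]
y = z − H·x̄ = [-9, 7]
S = H·P̄·Hᵀ + R = [96 -42; -42 53]
K = P̄·Hᵀ·S⁻¹ = [-269/1108 207/554; -131/554 -31/277]
x' = x̄ + K·y = [1995/1108, 191/554]
P' = (I − K·H)·P̄ = [357/1108 75/554; 75/554 53/277]

x' = [1995/1108, 191/554]
P' = [357/1108 75/554; 75/554 53/277]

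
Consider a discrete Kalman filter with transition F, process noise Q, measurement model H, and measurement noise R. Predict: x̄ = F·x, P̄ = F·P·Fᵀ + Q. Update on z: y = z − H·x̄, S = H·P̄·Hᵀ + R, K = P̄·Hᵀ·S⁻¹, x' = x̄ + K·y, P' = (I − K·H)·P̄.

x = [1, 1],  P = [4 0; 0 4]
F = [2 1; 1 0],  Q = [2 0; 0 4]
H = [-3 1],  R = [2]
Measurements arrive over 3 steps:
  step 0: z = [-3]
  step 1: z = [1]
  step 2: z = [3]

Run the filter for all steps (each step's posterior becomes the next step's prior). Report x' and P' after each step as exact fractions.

step 0: x' = [19/16, 1/2], P' = [39/40 11/5; 11/5 32/5]
step 1: x' = [-62/2293, 1882/2293], P' = [5198/6879 10862/6879; 10862/6879 31988/6879]
step 2: x' = [-473856/454399, -95016/454399], P' = [338666/454399 707298/454399; 707298/454399 2090834/454399]

step 0: x̄ = F·x = [3, 1]
step 0: P̄ = F·P·Fᵀ + Q = [22 8; 8 8]
step 0: y = z − H·x̄ = [5]
step 0: S = H·P̄·Hᵀ + R = [160]
step 0: K = P̄·Hᵀ·S⁻¹ = [-29/80; -1/10]
step 0: x' = x̄ + K·y = [19/16, 1/2]
step 0: P' = (I − K·H)·P̄ = [39/40 11/5; 11/5 32/5]
step 1: x̄ = F·x = [23/8, 19/16]
step 1: P̄ = F·P·Fᵀ + Q = [211/10 83/20; 83/20 199/40]
step 1: y = z − H·x̄ = [135/16]
step 1: S = H·P̄·Hᵀ + R = [6879/40]
step 1: K = P̄·Hᵀ·S⁻¹ = [-2366/6879; -299/6879]
step 1: x' = x̄ + K·y = [-62/2293, 1882/2293]
step 1: P' = (I − K·H)·P̄ = [5198/6879 10862/6879; 10862/6879 31988/6879]
step 2: x̄ = F·x = [1758/2293, -62/2293]
step 2: P̄ = F·P·Fᵀ + Q = [36662/2293 7086/2293; 7086/2293 32714/6879]
step 2: y = z − H·x̄ = [12215/2293]
step 2: S = H·P̄·Hᵀ + R = [908798/6879]
step 2: K = P̄·Hᵀ·S⁻¹ = [-154350/454399; -15530/454399]
step 2: x' = x̄ + K·y = [-473856/454399, -95016/454399]
step 2: P' = (I − K·H)·P̄ = [338666/454399 707298/454399; 707298/454399 2090834/454399]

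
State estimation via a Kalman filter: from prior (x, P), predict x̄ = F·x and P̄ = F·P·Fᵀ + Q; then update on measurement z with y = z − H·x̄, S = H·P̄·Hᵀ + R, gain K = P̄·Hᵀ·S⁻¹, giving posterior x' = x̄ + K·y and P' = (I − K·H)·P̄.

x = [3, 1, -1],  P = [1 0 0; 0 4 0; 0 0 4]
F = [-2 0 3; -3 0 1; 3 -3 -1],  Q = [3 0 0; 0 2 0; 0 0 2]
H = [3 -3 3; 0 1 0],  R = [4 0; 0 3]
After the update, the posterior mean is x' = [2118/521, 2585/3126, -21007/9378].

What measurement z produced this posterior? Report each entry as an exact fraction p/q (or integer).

z = [3, 3]

x̄ = F·x = [-9, -10, 7]
P̄ = F·P·Fᵀ + Q = [43 18 -18; 18 15 -13; -18 -13 51]
S = H·P̄·Hᵀ + R = [571 -30; -30 18]
K = P̄·Hᵀ·S⁻¹ = [51/521 606/521; -5/521 2555/3126; 349/1563 -3283/9378]
x' − x̄ = [6807/521, 33845/3126, -86653/9378] = K·y
y = (KᵀK)⁻¹·Kᵀ·(x' − x̄) = [-21, 13]
z = y + H·x̄ = [-21, 13] + [24, -10] = [3, 3]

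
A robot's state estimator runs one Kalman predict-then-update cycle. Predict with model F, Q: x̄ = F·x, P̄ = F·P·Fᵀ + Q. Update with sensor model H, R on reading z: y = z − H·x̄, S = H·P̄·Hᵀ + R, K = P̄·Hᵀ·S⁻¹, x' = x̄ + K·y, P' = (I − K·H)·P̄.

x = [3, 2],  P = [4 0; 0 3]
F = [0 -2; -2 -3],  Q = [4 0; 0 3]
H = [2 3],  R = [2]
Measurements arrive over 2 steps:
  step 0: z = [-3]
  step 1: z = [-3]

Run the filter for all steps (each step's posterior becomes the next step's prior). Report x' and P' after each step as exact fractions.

step 0: x' = [371/348, -7/4], P' = [935/174 -7/2; -7/2 5/2]
step 1: x' = [-11463/6667, 5170/20001], P' = [37600/6667 -23868/6667; -23868/6667 49706/20001]

step 0: x̄ = F·x = [-4, -12]
step 0: P̄ = F·P·Fᵀ + Q = [16 18; 18 46]
step 0: y = z − H·x̄ = [41]
step 0: S = H·P̄·Hᵀ + R = [696]
step 0: K = P̄·Hᵀ·S⁻¹ = [43/348; 1/4]
step 0: x' = x̄ + K·y = [371/348, -7/4]
step 0: P' = (I − K·H)·P̄ = [935/174 -7/2; -7/2 5/2]
step 1: x̄ = F·x = [7/2, 1085/348]
step 1: P̄ = F·P·Fᵀ + Q = [14 1; 1 869/174]
step 1: y = z − H·x̄ = [-2245/116]
step 1: S = H·P̄·Hᵀ + R = [6667/58]
step 1: K = P̄·Hᵀ·S⁻¹ = [1798/6667; 985/6667]
step 1: x' = x̄ + K·y = [-11463/6667, 5170/20001]
step 1: P' = (I − K·H)·P̄ = [37600/6667 -23868/6667; -23868/6667 49706/20001]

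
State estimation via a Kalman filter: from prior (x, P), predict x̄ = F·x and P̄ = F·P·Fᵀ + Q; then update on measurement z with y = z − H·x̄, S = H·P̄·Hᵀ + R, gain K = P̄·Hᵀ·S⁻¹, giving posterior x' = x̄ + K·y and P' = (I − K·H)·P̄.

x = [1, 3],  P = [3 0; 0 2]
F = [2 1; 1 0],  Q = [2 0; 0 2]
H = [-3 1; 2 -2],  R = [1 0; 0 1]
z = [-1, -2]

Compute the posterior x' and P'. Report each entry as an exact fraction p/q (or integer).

x' = [354/427, 1369/854]
P' = [118/427 157/427; 157/427 577/854]

x̄ = F·x = [5, 1]
P̄ = F·P·Fᵀ + Q = [16 6; 6 5]
y = z − H·x̄ = [13, -10]
S = H·P̄·Hᵀ + R = [114 -58; -58 37]
K = P̄·Hᵀ·S⁻¹ = [-197/427 -78/427; -365/854 -263/427]
x' = x̄ + K·y = [354/427, 1369/854]
P' = (I − K·H)·P̄ = [118/427 157/427; 157/427 577/854]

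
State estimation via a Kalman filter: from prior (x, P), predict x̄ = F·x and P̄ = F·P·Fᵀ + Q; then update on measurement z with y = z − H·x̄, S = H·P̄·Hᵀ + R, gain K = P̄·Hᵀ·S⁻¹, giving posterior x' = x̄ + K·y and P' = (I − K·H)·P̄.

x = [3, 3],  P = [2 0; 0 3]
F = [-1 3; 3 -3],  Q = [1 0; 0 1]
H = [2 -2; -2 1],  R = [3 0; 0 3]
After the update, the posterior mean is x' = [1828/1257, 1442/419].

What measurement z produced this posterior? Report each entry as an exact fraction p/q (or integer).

x̄ = F·x = [6, 0]
P̄ = F·P·Fᵀ + Q = [30 -33; -33 46]
S = H·P̄·Hᵀ + R = [571 -410; -410 301]
K = P̄·Hᵀ·S⁻¹ = [-68/1257 -481/1257; -182/419 -92/419]
x' − x̄ = [-5714/1257, 1442/419] = K·y
y = (KᵀK)⁻¹·Kᵀ·(x' − x̄) = [-15, 14]
z = y + H·x̄ = [-15, 14] + [12, -12] = [-3, 2]

z = [-3, 2]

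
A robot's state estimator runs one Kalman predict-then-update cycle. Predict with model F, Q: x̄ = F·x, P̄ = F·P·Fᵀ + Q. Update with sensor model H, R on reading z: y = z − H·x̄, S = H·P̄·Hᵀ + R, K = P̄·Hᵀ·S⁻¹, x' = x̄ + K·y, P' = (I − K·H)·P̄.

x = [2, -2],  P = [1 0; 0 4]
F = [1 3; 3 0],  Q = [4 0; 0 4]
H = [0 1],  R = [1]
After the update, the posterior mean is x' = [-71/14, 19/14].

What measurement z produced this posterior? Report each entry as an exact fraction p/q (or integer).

x̄ = F·x = [-4, 6]
P̄ = F·P·Fᵀ + Q = [41 3; 3 13]
S = H·P̄·Hᵀ + R = [14]
K = P̄·Hᵀ·S⁻¹ = [3/14; 13/14]
x' − x̄ = [-15/14, -65/14] = K·y
y = (KᵀK)⁻¹·Kᵀ·(x' − x̄) = [-5]
z = y + H·x̄ = [-5] + [6] = [1]

z = [1]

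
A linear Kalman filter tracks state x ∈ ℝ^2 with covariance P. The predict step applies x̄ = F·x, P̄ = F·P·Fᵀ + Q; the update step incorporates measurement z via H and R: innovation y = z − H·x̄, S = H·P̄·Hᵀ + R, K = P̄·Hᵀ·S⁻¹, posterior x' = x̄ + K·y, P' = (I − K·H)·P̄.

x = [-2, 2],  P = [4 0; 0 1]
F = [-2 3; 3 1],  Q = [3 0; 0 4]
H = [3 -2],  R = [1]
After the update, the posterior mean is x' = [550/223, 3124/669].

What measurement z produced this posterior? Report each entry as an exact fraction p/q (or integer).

x̄ = F·x = [10, -4]
P̄ = F·P·Fᵀ + Q = [28 -21; -21 41]
S = H·P̄·Hᵀ + R = [669]
K = P̄·Hᵀ·S⁻¹ = [42/223; -145/669]
x' − x̄ = [-1680/223, 5800/669] = K·y
y = (KᵀK)⁻¹·Kᵀ·(x' − x̄) = [-40]
z = y + H·x̄ = [-40] + [38] = [-2]

z = [-2]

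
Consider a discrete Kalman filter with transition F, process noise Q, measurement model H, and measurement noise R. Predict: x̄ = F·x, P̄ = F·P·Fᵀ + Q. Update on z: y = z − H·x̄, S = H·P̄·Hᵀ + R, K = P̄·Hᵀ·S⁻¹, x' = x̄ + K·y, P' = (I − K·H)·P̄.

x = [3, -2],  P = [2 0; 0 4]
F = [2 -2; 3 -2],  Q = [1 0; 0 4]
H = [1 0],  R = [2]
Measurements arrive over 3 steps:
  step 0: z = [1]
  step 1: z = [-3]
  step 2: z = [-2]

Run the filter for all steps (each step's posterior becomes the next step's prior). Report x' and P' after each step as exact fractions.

step 0: x' = [5/3, 11/3], P' = [50/27 56/27; 56/27 242/27]
step 1: x' = [-273/89, -129/89], P' = [166/89 472/267; 472/267 6770/801]
step 2: x' = [-50242/24131, -125059/24131], P' = [45058/24131 43768/24131; 43768/24131 207622/24131]

step 0: x̄ = F·x = [10, 13]
step 0: P̄ = F·P·Fᵀ + Q = [25 28; 28 38]
step 0: y = z − H·x̄ = [-9]
step 0: S = H·P̄·Hᵀ + R = [27]
step 0: K = P̄·Hᵀ·S⁻¹ = [25/27; 28/27]
step 0: x' = x̄ + K·y = [5/3, 11/3]
step 0: P' = (I − K·H)·P̄ = [50/27 56/27; 56/27 242/27]
step 1: x̄ = F·x = [-4, -7/3]
step 1: P̄ = F·P·Fᵀ + Q = [83/3 236/9; 236/9 854/27]
step 1: y = z − H·x̄ = [1]
step 1: S = H·P̄·Hᵀ + R = [89/3]
step 1: K = P̄·Hᵀ·S⁻¹ = [83/89; 236/267]
step 1: x' = x̄ + K·y = [-273/89, -129/89]
step 1: P' = (I − K·H)·P̄ = [166/89 472/267; 472/267 6770/801]
step 2: x̄ = F·x = [-288/89, -561/89]
step 2: P̄ = F·P·Fᵀ + Q = [22529/801 21884/801; 21884/801 26738/801]
step 2: y = z − H·x̄ = [110/89]
step 2: S = H·P̄·Hᵀ + R = [24131/801]
step 2: K = P̄·Hᵀ·S⁻¹ = [22529/24131; 21884/24131]
step 2: x' = x̄ + K·y = [-50242/24131, -125059/24131]
step 2: P' = (I − K·H)·P̄ = [45058/24131 43768/24131; 43768/24131 207622/24131]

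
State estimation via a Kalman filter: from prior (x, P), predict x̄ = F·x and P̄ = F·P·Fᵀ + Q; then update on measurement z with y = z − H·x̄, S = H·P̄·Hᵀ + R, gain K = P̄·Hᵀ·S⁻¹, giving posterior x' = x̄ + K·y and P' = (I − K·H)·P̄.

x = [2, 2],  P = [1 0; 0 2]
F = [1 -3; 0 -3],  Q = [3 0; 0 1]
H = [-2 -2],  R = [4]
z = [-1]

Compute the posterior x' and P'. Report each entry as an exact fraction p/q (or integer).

x' = [18/13, -53/52]
P' = [58/39 -38/39; -38/39 113/78]

x̄ = F·x = [-4, -6]
P̄ = F·P·Fᵀ + Q = [22 18; 18 19]
y = z − H·x̄ = [-21]
S = H·P̄·Hᵀ + R = [312]
K = P̄·Hᵀ·S⁻¹ = [-10/39; -37/156]
x' = x̄ + K·y = [18/13, -53/52]
P' = (I − K·H)·P̄ = [58/39 -38/39; -38/39 113/78]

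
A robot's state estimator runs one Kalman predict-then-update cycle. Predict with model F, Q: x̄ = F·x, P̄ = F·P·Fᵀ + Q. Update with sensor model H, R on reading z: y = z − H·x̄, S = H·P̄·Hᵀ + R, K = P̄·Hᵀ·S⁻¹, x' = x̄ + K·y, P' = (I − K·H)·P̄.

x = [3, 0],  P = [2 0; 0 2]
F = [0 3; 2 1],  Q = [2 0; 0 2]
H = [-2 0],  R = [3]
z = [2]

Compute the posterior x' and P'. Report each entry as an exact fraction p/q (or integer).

x̄ = F·x = [0, 6]
P̄ = F·P·Fᵀ + Q = [20 6; 6 12]
y = z − H·x̄ = [2]
S = H·P̄·Hᵀ + R = [83]
K = P̄·Hᵀ·S⁻¹ = [-40/83; -12/83]
x' = x̄ + K·y = [-80/83, 474/83]
P' = (I − K·H)·P̄ = [60/83 18/83; 18/83 852/83]

x' = [-80/83, 474/83]
P' = [60/83 18/83; 18/83 852/83]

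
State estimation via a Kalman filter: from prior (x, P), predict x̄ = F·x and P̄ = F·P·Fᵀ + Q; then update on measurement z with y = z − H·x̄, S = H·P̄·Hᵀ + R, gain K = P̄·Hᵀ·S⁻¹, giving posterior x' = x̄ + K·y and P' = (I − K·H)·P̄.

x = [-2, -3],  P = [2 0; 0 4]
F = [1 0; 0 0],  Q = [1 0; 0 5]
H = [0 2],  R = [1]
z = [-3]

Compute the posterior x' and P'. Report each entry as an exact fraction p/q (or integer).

x' = [-2, -10/7]
P' = [3 0; 0 5/21]

x̄ = F·x = [-2, 0]
P̄ = F·P·Fᵀ + Q = [3 0; 0 5]
y = z − H·x̄ = [-3]
S = H·P̄·Hᵀ + R = [21]
K = P̄·Hᵀ·S⁻¹ = [0; 10/21]
x' = x̄ + K·y = [-2, -10/7]
P' = (I − K·H)·P̄ = [3 0; 0 5/21]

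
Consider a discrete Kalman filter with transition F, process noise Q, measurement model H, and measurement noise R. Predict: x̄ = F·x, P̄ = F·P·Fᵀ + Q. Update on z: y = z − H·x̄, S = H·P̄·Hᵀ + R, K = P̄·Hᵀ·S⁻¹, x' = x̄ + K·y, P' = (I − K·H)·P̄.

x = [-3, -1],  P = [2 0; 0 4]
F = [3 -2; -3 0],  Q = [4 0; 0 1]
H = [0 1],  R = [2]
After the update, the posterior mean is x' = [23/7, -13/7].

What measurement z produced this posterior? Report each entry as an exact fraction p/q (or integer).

x̄ = F·x = [-7, 9]
P̄ = F·P·Fᵀ + Q = [38 -18; -18 19]
S = H·P̄·Hᵀ + R = [21]
K = P̄·Hᵀ·S⁻¹ = [-6/7; 19/21]
x' − x̄ = [72/7, -76/7] = K·y
y = (KᵀK)⁻¹·Kᵀ·(x' − x̄) = [-12]
z = y + H·x̄ = [-12] + [9] = [-3]

z = [-3]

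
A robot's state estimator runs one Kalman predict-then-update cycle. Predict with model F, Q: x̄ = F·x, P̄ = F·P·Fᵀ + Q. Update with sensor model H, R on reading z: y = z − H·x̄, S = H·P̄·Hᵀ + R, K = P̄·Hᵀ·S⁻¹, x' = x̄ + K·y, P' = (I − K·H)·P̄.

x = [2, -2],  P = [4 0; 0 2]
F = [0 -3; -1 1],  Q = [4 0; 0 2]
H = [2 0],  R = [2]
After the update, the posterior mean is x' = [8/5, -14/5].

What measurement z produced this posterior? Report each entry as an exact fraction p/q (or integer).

x̄ = F·x = [6, -4]
P̄ = F·P·Fᵀ + Q = [22 -6; -6 8]
S = H·P̄·Hᵀ + R = [90]
K = P̄·Hᵀ·S⁻¹ = [22/45; -2/15]
x' − x̄ = [-22/5, 6/5] = K·y
y = (KᵀK)⁻¹·Kᵀ·(x' − x̄) = [-9]
z = y + H·x̄ = [-9] + [12] = [3]

z = [3]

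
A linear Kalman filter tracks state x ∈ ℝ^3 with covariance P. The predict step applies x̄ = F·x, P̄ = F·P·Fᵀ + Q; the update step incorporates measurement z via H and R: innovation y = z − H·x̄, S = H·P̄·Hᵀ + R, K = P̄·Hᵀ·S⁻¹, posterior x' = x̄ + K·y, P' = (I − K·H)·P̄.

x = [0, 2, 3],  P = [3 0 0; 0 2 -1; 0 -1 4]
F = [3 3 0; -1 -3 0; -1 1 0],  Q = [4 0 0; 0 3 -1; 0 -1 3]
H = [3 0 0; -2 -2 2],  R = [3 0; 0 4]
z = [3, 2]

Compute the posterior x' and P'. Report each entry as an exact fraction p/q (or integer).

x' = [4576/4341, -6488/4341, 984/1447]
P' = [1433/4341 -1159/4341 83/1447; -1159/4341 8132/4341 1600/1447; 83/1447 1600/1447 2348/1447]

x̄ = F·x = [6, -6, 2]
P̄ = F·P·Fᵀ + Q = [49 -27 -3; -27 24 -4; -3 -4 8]
y = z − H·x̄ = [-15, -2]
S = H·P̄·Hᵀ + R = [444 -150; -150 168]
K = P̄·Hᵀ·S⁻¹ = [1433/4341 -25/8682; -1159/4341 -2173/8682; 83/1447 665/2894]
x' = x̄ + K·y = [4576/4341, -6488/4341, 984/1447]
P' = (I − K·H)·P̄ = [1433/4341 -1159/4341 83/1447; -1159/4341 8132/4341 1600/1447; 83/1447 1600/1447 2348/1447]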